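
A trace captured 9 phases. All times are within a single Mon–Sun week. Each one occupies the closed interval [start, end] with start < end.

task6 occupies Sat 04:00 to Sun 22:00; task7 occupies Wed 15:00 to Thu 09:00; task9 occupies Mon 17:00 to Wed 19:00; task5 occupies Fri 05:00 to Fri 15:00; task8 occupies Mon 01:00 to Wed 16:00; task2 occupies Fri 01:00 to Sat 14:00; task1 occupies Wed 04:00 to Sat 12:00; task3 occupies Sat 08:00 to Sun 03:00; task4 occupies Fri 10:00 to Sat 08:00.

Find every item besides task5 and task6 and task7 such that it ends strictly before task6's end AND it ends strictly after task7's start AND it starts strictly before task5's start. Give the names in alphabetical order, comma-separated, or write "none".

task1, task2, task8, task9

Conditions: its end is strictly before task6's end (X.end < Sun 22:00) AND its end is strictly after task7's start (X.end > Wed 15:00) AND its start is strictly before task5's start (X.start < Fri 05:00).
task1: end Sat 12:00 < Sun 22:00? ✓; end Sat 12:00 > Wed 15:00? ✓; start Wed 04:00 < Fri 05:00? ✓ → yes.
task2: end Sat 14:00 < Sun 22:00? ✓; end Sat 14:00 > Wed 15:00? ✓; start Fri 01:00 < Fri 05:00? ✓ → yes.
task3: end Sun 03:00 < Sun 22:00? ✓; end Sun 03:00 > Wed 15:00? ✓; start Sat 08:00 < Fri 05:00? ✗ → no.
task4: end Sat 08:00 < Sun 22:00? ✓; end Sat 08:00 > Wed 15:00? ✓; start Fri 10:00 < Fri 05:00? ✗ → no.
task8: end Wed 16:00 < Sun 22:00? ✓; end Wed 16:00 > Wed 15:00? ✓; start Mon 01:00 < Fri 05:00? ✓ → yes.
task9: end Wed 19:00 < Sun 22:00? ✓; end Wed 19:00 > Wed 15:00? ✓; start Mon 17:00 < Fri 05:00? ✓ → yes.
Result: task1, task2, task8, task9.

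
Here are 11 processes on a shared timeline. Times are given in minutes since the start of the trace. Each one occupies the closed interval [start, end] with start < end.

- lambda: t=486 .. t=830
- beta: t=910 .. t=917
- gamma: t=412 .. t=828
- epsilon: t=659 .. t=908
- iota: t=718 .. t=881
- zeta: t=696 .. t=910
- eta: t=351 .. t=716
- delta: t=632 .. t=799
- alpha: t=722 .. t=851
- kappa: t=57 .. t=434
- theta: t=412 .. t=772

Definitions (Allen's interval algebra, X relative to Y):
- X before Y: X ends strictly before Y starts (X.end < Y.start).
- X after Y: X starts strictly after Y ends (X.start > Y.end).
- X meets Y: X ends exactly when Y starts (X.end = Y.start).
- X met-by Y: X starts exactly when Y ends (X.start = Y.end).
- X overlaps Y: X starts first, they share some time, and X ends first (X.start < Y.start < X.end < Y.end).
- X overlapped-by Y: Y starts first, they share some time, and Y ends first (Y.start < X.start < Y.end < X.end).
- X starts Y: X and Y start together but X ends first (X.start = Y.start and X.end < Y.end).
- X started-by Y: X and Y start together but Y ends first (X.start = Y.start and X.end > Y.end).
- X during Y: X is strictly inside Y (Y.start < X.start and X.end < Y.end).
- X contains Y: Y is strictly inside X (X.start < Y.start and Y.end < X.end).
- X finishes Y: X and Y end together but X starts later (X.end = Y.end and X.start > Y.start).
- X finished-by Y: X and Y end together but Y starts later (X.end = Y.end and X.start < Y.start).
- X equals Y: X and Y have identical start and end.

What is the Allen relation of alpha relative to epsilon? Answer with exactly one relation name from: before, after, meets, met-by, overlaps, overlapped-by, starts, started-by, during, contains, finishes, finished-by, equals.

during

alpha = [t=722, t=851]; epsilon = [t=659, t=908].
Compare endpoints: alpha.start > epsilon.start, alpha.start < epsilon.end, alpha.end > epsilon.start, alpha.end < epsilon.end.
That pattern is 'during'.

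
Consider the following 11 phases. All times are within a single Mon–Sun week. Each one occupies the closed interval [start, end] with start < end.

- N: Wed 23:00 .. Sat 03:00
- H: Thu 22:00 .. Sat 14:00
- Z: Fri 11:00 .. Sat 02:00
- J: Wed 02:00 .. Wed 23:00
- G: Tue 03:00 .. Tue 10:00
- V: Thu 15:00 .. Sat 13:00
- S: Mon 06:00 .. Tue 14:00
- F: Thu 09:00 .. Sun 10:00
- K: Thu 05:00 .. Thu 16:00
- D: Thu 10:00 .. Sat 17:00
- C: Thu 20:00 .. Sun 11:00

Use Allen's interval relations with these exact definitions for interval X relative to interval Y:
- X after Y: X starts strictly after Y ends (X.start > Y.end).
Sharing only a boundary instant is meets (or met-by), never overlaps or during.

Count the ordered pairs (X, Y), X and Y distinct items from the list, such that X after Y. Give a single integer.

28

Checking all 110 ordered pairs for relation 'after'; matching pairs in alphabetical order:
(C, G): C after G ✓
(C, J): C after J ✓
(C, K): C after K ✓
(C, S): C after S ✓
(D, G): D after G ✓
(D, J): D after J ✓
(D, S): D after S ✓
(F, G): F after G ✓
(F, J): F after J ✓
(F, S): F after S ✓
(H, G): H after G ✓
(H, J): H after J ✓
(H, K): H after K ✓
(H, S): H after S ✓
(J, G): J after G ✓
(J, S): J after S ✓
(K, G): K after G ✓
(K, J): K after J ✓
(K, S): K after S ✓
(N, G): N after G ✓
(N, S): N after S ✓
(V, G): V after G ✓
(V, J): V after J ✓
(V, S): V after S ✓
... plus 4 further pairs not listed.
Count: 28.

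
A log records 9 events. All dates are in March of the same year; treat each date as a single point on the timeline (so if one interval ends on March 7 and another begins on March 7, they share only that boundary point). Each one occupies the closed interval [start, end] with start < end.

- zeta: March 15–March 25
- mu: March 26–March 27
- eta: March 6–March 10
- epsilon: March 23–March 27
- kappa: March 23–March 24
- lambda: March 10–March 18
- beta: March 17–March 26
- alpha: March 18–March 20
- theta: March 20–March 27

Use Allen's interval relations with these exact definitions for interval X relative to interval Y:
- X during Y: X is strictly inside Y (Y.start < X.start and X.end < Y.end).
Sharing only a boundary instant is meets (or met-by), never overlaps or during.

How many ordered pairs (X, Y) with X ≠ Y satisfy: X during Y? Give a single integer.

Checking all 72 ordered pairs for relation 'during'; matching pairs in alphabetical order:
(alpha, beta): alpha during beta ✓
(alpha, zeta): alpha during zeta ✓
(kappa, beta): kappa during beta ✓
(kappa, theta): kappa during theta ✓
(kappa, zeta): kappa during zeta ✓
Count: 5.

5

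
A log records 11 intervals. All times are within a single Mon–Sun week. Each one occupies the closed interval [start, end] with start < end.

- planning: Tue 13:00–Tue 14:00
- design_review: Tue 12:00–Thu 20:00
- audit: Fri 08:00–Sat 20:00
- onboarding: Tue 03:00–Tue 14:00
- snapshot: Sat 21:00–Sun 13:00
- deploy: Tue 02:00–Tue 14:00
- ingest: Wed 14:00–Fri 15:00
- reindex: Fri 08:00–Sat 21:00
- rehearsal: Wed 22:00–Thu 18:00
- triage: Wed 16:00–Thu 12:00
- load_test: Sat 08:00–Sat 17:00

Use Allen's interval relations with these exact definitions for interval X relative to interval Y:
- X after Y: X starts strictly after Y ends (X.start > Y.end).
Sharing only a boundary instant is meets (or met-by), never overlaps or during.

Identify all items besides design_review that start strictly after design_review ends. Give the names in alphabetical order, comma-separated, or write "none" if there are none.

Target design_review = [Tue 12:00, Thu 20:00].
audit [Fri 08:00, Sat 20:00] → after → yes.
deploy [Tue 02:00, Tue 14:00] → overlaps → no.
ingest [Wed 14:00, Fri 15:00] → overlapped-by → no.
load_test [Sat 08:00, Sat 17:00] → after → yes.
onboarding [Tue 03:00, Tue 14:00] → overlaps → no.
planning [Tue 13:00, Tue 14:00] → during → no.
rehearsal [Wed 22:00, Thu 18:00] → during → no.
reindex [Fri 08:00, Sat 21:00] → after → yes.
snapshot [Sat 21:00, Sun 13:00] → after → yes.
triage [Wed 16:00, Thu 12:00] → during → no.
Result: audit, load_test, reindex, snapshot.

audit, load_test, reindex, snapshot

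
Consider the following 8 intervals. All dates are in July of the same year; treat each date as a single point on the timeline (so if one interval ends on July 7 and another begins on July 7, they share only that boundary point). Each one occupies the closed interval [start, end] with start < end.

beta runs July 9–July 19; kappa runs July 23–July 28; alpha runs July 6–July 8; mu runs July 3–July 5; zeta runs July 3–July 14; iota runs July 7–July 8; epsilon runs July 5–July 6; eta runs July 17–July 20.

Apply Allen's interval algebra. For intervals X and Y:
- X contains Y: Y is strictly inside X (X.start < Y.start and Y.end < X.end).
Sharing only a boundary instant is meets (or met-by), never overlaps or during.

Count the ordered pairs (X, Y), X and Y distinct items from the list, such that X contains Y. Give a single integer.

3

Checking all 56 ordered pairs for relation 'contains'; matching pairs in alphabetical order:
(zeta, alpha): zeta contains alpha ✓
(zeta, epsilon): zeta contains epsilon ✓
(zeta, iota): zeta contains iota ✓
Count: 3.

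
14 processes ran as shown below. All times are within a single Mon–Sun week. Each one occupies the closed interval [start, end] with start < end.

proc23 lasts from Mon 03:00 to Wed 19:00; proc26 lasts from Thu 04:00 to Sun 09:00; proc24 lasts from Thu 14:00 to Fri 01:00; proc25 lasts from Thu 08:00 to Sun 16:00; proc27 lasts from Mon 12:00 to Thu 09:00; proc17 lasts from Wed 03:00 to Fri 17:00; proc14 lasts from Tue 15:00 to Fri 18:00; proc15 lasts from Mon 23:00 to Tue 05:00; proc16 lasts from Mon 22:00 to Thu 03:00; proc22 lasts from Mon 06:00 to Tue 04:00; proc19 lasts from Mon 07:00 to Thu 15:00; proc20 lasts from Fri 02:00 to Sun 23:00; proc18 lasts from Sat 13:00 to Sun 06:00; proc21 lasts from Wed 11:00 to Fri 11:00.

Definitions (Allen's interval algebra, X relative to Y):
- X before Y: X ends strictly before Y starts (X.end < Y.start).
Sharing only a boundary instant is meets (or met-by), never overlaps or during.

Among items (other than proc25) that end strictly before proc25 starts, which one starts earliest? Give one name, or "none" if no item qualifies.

proc23

Target proc25 = [Thu 08:00, Sun 16:00].
proc14 [Tue 15:00, Fri 18:00] → overlaps → excluded.
proc15 [Mon 23:00, Tue 05:00] → before → candidate.
proc16 [Mon 22:00, Thu 03:00] → before → candidate.
proc17 [Wed 03:00, Fri 17:00] → overlaps → excluded.
proc18 [Sat 13:00, Sun 06:00] → during → excluded.
proc19 [Mon 07:00, Thu 15:00] → overlaps → excluded.
proc20 [Fri 02:00, Sun 23:00] → overlapped-by → excluded.
proc21 [Wed 11:00, Fri 11:00] → overlaps → excluded.
proc22 [Mon 06:00, Tue 04:00] → before → candidate.
proc23 [Mon 03:00, Wed 19:00] → before → candidate.
proc24 [Thu 14:00, Fri 01:00] → during → excluded.
proc26 [Thu 04:00, Sun 09:00] → overlaps → excluded.
proc27 [Mon 12:00, Thu 09:00] → overlaps → excluded.
Among candidates, earliest start is Mon 03:00 → proc23.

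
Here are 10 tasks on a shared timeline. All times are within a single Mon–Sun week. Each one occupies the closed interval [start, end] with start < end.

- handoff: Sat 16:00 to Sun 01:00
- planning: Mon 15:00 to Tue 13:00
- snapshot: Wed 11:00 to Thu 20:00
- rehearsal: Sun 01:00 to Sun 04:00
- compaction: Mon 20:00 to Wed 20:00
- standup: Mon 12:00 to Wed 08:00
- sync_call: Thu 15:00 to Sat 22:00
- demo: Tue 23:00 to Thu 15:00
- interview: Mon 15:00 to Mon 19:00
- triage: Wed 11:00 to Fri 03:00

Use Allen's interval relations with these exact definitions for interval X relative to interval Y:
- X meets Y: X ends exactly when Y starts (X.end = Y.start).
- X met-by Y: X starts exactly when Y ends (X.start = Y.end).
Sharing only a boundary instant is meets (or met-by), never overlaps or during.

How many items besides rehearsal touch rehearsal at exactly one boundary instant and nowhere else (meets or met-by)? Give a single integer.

Target rehearsal = [Sun 01:00, Sun 04:00].
compaction [Mon 20:00, Wed 20:00] → before → no.
demo [Tue 23:00, Thu 15:00] → before → no.
handoff [Sat 16:00, Sun 01:00] → meets → counts.
interview [Mon 15:00, Mon 19:00] → before → no.
planning [Mon 15:00, Tue 13:00] → before → no.
snapshot [Wed 11:00, Thu 20:00] → before → no.
standup [Mon 12:00, Wed 08:00] → before → no.
sync_call [Thu 15:00, Sat 22:00] → before → no.
triage [Wed 11:00, Fri 03:00] → before → no.
Total: 1.

1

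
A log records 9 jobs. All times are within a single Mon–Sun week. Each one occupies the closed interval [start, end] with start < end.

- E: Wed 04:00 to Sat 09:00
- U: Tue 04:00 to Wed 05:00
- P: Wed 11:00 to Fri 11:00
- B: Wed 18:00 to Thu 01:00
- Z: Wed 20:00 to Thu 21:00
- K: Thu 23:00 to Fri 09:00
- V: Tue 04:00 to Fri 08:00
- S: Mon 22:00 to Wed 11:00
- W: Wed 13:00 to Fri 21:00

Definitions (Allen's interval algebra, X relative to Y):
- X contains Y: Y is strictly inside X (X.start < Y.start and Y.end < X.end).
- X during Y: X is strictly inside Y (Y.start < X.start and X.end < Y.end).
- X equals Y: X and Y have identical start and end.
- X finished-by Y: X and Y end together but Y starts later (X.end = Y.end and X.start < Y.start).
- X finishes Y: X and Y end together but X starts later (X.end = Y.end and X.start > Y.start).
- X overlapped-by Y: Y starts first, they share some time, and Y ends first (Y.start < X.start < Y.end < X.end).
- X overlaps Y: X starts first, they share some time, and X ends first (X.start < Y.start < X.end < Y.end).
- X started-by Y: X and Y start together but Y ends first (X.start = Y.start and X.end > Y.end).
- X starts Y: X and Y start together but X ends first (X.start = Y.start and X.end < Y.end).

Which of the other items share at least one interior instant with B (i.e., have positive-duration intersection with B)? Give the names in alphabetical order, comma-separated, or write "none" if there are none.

E, P, V, W, Z

Target B = [Wed 18:00, Thu 01:00].
E [Wed 04:00, Sat 09:00] → contains → yes.
K [Thu 23:00, Fri 09:00] → after → no.
P [Wed 11:00, Fri 11:00] → contains → yes.
S [Mon 22:00, Wed 11:00] → before → no.
U [Tue 04:00, Wed 05:00] → before → no.
V [Tue 04:00, Fri 08:00] → contains → yes.
W [Wed 13:00, Fri 21:00] → contains → yes.
Z [Wed 20:00, Thu 21:00] → overlapped-by → yes.
Result: E, P, V, W, Z.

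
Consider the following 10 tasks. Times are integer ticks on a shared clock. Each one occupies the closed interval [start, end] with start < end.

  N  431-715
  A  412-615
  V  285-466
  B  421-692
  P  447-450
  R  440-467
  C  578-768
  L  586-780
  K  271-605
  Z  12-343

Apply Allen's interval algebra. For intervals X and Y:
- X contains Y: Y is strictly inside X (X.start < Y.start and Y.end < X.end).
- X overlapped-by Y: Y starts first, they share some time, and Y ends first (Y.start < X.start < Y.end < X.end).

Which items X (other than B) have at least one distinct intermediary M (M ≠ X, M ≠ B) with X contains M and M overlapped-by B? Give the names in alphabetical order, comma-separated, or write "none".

none

Target B = [421, 692].
Intermediaries M with M overlapped-by B: C, L, N.
Via C — items with X contains C: none.
Via L — items with X contains L: none.
Via N — items with X contains N: none.
Union: none.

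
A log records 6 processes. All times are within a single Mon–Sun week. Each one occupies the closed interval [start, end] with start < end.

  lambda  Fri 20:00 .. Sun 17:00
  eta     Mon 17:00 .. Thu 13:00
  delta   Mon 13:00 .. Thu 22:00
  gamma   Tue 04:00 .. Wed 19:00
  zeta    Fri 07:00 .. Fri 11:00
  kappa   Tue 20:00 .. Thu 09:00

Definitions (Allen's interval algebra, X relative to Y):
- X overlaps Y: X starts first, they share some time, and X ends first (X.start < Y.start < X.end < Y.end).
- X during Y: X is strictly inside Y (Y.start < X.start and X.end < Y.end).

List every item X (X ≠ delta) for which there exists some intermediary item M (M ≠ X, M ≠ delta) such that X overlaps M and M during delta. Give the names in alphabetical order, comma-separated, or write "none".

Target delta = [Mon 13:00, Thu 22:00].
Intermediaries M with M during delta: eta, gamma, kappa.
Via eta — items with X overlaps eta: none.
Via gamma — items with X overlaps gamma: none.
Via kappa — items with X overlaps kappa: gamma.
Union: gamma.

gamma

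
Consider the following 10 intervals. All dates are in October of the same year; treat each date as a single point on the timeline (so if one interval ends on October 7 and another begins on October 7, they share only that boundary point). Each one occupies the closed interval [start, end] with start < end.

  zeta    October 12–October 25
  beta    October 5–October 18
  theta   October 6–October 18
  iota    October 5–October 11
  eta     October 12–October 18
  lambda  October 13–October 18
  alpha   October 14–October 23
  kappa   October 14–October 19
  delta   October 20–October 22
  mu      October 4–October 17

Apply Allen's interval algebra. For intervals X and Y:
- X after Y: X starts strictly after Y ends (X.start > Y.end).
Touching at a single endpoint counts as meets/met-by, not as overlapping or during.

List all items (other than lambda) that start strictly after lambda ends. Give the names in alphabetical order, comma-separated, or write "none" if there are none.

Target lambda = [October 13, October 18].
alpha [October 14, October 23] → overlapped-by → no.
beta [October 5, October 18] → finished-by → no.
delta [October 20, October 22] → after → yes.
eta [October 12, October 18] → finished-by → no.
iota [October 5, October 11] → before → no.
kappa [October 14, October 19] → overlapped-by → no.
mu [October 4, October 17] → overlaps → no.
theta [October 6, October 18] → finished-by → no.
zeta [October 12, October 25] → contains → no.
Result: delta.

delta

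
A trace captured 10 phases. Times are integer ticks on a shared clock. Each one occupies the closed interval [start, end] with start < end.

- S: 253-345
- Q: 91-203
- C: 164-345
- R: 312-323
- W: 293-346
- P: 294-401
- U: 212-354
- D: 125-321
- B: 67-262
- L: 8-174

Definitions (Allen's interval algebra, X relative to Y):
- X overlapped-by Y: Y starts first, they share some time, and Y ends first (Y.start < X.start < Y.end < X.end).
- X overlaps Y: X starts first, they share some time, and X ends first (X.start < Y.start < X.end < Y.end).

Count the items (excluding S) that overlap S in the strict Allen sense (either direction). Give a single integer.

Target S = [253, 345].
B [67, 262] → overlaps → counts.
C [164, 345] → finished-by → no.
D [125, 321] → overlaps → counts.
L [8, 174] → before → no.
P [294, 401] → overlapped-by → counts.
Q [91, 203] → before → no.
R [312, 323] → during → no.
U [212, 354] → contains → no.
W [293, 346] → overlapped-by → counts.
Total: 4.

4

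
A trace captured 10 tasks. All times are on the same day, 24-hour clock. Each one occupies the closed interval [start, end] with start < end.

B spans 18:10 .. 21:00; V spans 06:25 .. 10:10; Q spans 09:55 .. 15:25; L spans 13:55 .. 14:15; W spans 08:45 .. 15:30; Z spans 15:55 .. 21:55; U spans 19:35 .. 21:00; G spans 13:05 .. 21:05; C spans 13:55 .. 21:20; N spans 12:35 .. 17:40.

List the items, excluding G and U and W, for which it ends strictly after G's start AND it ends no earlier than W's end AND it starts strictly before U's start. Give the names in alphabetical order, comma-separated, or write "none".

B, C, N, Z

Conditions: its end is strictly after G's start (X.end > 13:05) AND its end is no earlier than W's end (X.end >= 15:30) AND its start is strictly before U's start (X.start < 19:35).
B: end 21:00 > 13:05? ✓; end 21:00 >= 15:30? ✓; start 18:10 < 19:35? ✓ → yes.
C: end 21:20 > 13:05? ✓; end 21:20 >= 15:30? ✓; start 13:55 < 19:35? ✓ → yes.
L: end 14:15 > 13:05? ✓; end 14:15 >= 15:30? ✗; start 13:55 < 19:35? ✓ → no.
N: end 17:40 > 13:05? ✓; end 17:40 >= 15:30? ✓; start 12:35 < 19:35? ✓ → yes.
Q: end 15:25 > 13:05? ✓; end 15:25 >= 15:30? ✗; start 09:55 < 19:35? ✓ → no.
V: end 10:10 > 13:05? ✗; end 10:10 >= 15:30? ✗; start 06:25 < 19:35? ✓ → no.
Z: end 21:55 > 13:05? ✓; end 21:55 >= 15:30? ✓; start 15:55 < 19:35? ✓ → yes.
Result: B, C, N, Z.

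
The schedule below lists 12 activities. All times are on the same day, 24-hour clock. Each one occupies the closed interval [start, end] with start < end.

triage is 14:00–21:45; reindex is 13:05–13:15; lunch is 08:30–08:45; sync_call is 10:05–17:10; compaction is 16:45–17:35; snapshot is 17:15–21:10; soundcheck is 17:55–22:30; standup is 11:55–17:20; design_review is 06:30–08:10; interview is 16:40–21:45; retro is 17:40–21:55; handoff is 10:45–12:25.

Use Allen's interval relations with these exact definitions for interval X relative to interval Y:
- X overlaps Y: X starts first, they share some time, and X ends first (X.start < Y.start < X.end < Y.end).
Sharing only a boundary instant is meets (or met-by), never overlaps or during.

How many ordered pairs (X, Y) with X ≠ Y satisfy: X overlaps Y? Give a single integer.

17

Checking all 132 ordered pairs for relation 'overlaps'; matching pairs in alphabetical order:
(compaction, snapshot): compaction overlaps snapshot ✓
(handoff, standup): handoff overlaps standup ✓
(interview, retro): interview overlaps retro ✓
(interview, soundcheck): interview overlaps soundcheck ✓
(retro, soundcheck): retro overlaps soundcheck ✓
(snapshot, retro): snapshot overlaps retro ✓
(snapshot, soundcheck): snapshot overlaps soundcheck ✓
(standup, compaction): standup overlaps compaction ✓
(standup, interview): standup overlaps interview ✓
(standup, snapshot): standup overlaps snapshot ✓
(standup, triage): standup overlaps triage ✓
(sync_call, compaction): sync_call overlaps compaction ✓
(sync_call, interview): sync_call overlaps interview ✓
(sync_call, standup): sync_call overlaps standup ✓
(sync_call, triage): sync_call overlaps triage ✓
(triage, retro): triage overlaps retro ✓
(triage, soundcheck): triage overlaps soundcheck ✓
Count: 17.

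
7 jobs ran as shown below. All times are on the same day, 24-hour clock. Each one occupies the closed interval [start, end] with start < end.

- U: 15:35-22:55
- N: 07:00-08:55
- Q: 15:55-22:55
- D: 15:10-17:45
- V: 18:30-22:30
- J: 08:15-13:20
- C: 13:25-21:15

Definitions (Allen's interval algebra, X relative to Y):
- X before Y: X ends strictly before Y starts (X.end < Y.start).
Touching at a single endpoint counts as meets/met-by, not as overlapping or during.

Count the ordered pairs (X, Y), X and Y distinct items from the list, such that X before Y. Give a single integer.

Checking all 42 ordered pairs for relation 'before'; matching pairs in alphabetical order:
(D, V): D before V ✓
(J, C): J before C ✓
(J, D): J before D ✓
(J, Q): J before Q ✓
(J, U): J before U ✓
(J, V): J before V ✓
(N, C): N before C ✓
(N, D): N before D ✓
(N, Q): N before Q ✓
(N, U): N before U ✓
(N, V): N before V ✓
Count: 11.

11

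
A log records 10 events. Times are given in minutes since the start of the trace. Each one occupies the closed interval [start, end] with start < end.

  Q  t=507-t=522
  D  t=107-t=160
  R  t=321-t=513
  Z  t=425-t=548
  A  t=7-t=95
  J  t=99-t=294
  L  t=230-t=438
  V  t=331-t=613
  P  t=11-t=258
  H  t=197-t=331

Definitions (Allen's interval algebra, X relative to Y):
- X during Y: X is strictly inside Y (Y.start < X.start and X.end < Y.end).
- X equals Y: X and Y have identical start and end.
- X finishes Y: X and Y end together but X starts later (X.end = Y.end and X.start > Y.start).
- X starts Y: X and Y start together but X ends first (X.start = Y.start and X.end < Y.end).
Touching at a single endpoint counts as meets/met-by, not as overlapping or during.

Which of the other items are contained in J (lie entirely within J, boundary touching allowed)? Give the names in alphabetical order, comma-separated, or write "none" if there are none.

Target J = [t=99, t=294].
A [t=7, t=95] → before → no.
D [t=107, t=160] → during → yes.
H [t=197, t=331] → overlapped-by → no.
L [t=230, t=438] → overlapped-by → no.
P [t=11, t=258] → overlaps → no.
Q [t=507, t=522] → after → no.
R [t=321, t=513] → after → no.
V [t=331, t=613] → after → no.
Z [t=425, t=548] → after → no.
Result: D.

D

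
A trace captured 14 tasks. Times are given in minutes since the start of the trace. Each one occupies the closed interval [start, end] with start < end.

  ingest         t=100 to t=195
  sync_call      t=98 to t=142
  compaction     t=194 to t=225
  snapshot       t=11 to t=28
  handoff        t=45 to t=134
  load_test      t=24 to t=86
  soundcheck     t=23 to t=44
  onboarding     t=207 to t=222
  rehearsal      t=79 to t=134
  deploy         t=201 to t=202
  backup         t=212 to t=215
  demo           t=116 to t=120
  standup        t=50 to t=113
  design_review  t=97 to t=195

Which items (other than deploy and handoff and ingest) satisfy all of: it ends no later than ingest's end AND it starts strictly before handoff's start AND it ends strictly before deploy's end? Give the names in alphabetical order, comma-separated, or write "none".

load_test, snapshot, soundcheck

Conditions: its end is no later than ingest's end (X.end <= t=195) AND its start is strictly before handoff's start (X.start < t=45) AND its end is strictly before deploy's end (X.end < t=202).
backup: end t=215 <= t=195? ✗; start t=212 < t=45? ✗; end t=215 < t=202? ✗ → no.
compaction: end t=225 <= t=195? ✗; start t=194 < t=45? ✗; end t=225 < t=202? ✗ → no.
demo: end t=120 <= t=195? ✓; start t=116 < t=45? ✗; end t=120 < t=202? ✓ → no.
design_review: end t=195 <= t=195? ✓; start t=97 < t=45? ✗; end t=195 < t=202? ✓ → no.
load_test: end t=86 <= t=195? ✓; start t=24 < t=45? ✓; end t=86 < t=202? ✓ → yes.
onboarding: end t=222 <= t=195? ✗; start t=207 < t=45? ✗; end t=222 < t=202? ✗ → no.
rehearsal: end t=134 <= t=195? ✓; start t=79 < t=45? ✗; end t=134 < t=202? ✓ → no.
snapshot: end t=28 <= t=195? ✓; start t=11 < t=45? ✓; end t=28 < t=202? ✓ → yes.
soundcheck: end t=44 <= t=195? ✓; start t=23 < t=45? ✓; end t=44 < t=202? ✓ → yes.
standup: end t=113 <= t=195? ✓; start t=50 < t=45? ✗; end t=113 < t=202? ✓ → no.
sync_call: end t=142 <= t=195? ✓; start t=98 < t=45? ✗; end t=142 < t=202? ✓ → no.
Result: load_test, snapshot, soundcheck.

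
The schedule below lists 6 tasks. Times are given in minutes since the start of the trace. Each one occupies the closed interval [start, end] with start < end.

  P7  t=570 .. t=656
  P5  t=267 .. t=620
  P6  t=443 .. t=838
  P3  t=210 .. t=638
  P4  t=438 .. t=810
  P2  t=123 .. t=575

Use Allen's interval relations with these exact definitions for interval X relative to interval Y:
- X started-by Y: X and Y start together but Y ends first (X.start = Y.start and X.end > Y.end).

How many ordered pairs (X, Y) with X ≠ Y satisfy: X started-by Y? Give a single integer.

Checking all 30 ordered pairs for relation 'started-by'; matching pairs in alphabetical order:
No pair satisfies it.
Count: 0.

0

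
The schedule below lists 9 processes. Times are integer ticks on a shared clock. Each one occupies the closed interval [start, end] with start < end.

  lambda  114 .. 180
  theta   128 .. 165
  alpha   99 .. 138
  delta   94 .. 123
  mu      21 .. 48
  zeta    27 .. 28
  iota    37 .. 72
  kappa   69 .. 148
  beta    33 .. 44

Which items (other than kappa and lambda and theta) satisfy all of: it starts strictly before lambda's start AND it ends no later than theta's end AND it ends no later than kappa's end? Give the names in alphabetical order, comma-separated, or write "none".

alpha, beta, delta, iota, mu, zeta

Conditions: its start is strictly before lambda's start (X.start < 114) AND its end is no later than theta's end (X.end <= 165) AND its end is no later than kappa's end (X.end <= 148).
alpha: start 99 < 114? ✓; end 138 <= 165? ✓; end 138 <= 148? ✓ → yes.
beta: start 33 < 114? ✓; end 44 <= 165? ✓; end 44 <= 148? ✓ → yes.
delta: start 94 < 114? ✓; end 123 <= 165? ✓; end 123 <= 148? ✓ → yes.
iota: start 37 < 114? ✓; end 72 <= 165? ✓; end 72 <= 148? ✓ → yes.
mu: start 21 < 114? ✓; end 48 <= 165? ✓; end 48 <= 148? ✓ → yes.
zeta: start 27 < 114? ✓; end 28 <= 165? ✓; end 28 <= 148? ✓ → yes.
Result: alpha, beta, delta, iota, mu, zeta.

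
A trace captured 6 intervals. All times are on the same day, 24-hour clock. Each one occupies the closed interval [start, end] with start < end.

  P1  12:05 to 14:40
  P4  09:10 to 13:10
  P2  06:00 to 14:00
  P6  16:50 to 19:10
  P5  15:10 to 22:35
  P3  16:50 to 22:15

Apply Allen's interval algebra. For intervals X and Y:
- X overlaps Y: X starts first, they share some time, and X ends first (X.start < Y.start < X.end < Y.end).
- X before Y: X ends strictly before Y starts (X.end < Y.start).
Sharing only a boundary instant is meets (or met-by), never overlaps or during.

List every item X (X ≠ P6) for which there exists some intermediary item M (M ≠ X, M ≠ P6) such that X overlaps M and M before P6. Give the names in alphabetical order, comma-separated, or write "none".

P2, P4

Target P6 = [16:50, 19:10].
Intermediaries M with M before P6: P1, P2, P4.
Via P1 — items with X overlaps P1: P2, P4.
Via P2 — items with X overlaps P2: none.
Via P4 — items with X overlaps P4: none.
Union: P2, P4.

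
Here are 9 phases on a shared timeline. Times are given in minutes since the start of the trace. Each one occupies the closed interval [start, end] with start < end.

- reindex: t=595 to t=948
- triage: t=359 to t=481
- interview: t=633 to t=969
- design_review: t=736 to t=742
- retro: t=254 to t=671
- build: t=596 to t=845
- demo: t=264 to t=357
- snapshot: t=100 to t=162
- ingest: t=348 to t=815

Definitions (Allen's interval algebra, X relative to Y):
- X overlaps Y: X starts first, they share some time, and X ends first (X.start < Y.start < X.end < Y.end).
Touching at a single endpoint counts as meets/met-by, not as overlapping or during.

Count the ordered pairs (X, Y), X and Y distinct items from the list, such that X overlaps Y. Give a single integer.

10

Checking all 72 ordered pairs for relation 'overlaps'; matching pairs in alphabetical order:
(build, interview): build overlaps interview ✓
(demo, ingest): demo overlaps ingest ✓
(ingest, build): ingest overlaps build ✓
(ingest, interview): ingest overlaps interview ✓
(ingest, reindex): ingest overlaps reindex ✓
(reindex, interview): reindex overlaps interview ✓
(retro, build): retro overlaps build ✓
(retro, ingest): retro overlaps ingest ✓
(retro, interview): retro overlaps interview ✓
(retro, reindex): retro overlaps reindex ✓
Count: 10.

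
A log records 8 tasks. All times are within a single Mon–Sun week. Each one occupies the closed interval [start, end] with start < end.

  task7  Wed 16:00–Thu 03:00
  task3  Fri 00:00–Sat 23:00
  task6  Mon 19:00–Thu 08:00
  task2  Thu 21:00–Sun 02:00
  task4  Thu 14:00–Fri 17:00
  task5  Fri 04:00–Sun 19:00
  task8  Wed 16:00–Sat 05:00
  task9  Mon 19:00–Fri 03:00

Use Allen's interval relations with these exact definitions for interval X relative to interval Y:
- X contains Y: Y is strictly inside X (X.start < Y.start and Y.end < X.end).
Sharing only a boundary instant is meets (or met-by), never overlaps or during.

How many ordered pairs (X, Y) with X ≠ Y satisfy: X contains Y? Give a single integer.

Checking all 56 ordered pairs for relation 'contains'; matching pairs in alphabetical order:
(task2, task3): task2 contains task3 ✓
(task6, task7): task6 contains task7 ✓
(task8, task4): task8 contains task4 ✓
(task9, task7): task9 contains task7 ✓
Count: 4.

4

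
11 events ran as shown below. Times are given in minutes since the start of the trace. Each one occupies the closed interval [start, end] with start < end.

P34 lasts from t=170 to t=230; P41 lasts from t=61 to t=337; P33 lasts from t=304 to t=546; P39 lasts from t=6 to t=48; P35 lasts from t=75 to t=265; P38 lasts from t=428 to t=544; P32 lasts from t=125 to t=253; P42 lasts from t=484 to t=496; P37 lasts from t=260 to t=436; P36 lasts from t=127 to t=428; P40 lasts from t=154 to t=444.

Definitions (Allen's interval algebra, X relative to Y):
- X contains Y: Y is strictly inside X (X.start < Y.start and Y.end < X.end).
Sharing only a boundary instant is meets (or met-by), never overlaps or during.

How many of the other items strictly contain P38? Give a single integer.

1

Target P38 = [t=428, t=544].
P32 [t=125, t=253] → before → no.
P33 [t=304, t=546] → contains → counts.
P34 [t=170, t=230] → before → no.
P35 [t=75, t=265] → before → no.
P36 [t=127, t=428] → meets → no.
P37 [t=260, t=436] → overlaps → no.
P39 [t=6, t=48] → before → no.
P40 [t=154, t=444] → overlaps → no.
P41 [t=61, t=337] → before → no.
P42 [t=484, t=496] → during → no.
Total: 1.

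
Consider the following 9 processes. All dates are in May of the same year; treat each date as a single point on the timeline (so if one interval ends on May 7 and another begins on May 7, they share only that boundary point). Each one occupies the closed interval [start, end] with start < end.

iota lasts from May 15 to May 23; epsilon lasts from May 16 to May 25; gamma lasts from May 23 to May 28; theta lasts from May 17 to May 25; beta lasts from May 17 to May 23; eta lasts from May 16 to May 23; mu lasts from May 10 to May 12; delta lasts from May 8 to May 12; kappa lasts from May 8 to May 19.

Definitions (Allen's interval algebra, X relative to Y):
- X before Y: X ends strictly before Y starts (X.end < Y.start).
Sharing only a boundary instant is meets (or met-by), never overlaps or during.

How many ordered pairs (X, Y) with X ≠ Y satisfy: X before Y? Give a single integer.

13

Checking all 72 ordered pairs for relation 'before'; matching pairs in alphabetical order:
(delta, beta): delta before beta ✓
(delta, epsilon): delta before epsilon ✓
(delta, eta): delta before eta ✓
(delta, gamma): delta before gamma ✓
(delta, iota): delta before iota ✓
(delta, theta): delta before theta ✓
(kappa, gamma): kappa before gamma ✓
(mu, beta): mu before beta ✓
(mu, epsilon): mu before epsilon ✓
(mu, eta): mu before eta ✓
(mu, gamma): mu before gamma ✓
(mu, iota): mu before iota ✓
(mu, theta): mu before theta ✓
Count: 13.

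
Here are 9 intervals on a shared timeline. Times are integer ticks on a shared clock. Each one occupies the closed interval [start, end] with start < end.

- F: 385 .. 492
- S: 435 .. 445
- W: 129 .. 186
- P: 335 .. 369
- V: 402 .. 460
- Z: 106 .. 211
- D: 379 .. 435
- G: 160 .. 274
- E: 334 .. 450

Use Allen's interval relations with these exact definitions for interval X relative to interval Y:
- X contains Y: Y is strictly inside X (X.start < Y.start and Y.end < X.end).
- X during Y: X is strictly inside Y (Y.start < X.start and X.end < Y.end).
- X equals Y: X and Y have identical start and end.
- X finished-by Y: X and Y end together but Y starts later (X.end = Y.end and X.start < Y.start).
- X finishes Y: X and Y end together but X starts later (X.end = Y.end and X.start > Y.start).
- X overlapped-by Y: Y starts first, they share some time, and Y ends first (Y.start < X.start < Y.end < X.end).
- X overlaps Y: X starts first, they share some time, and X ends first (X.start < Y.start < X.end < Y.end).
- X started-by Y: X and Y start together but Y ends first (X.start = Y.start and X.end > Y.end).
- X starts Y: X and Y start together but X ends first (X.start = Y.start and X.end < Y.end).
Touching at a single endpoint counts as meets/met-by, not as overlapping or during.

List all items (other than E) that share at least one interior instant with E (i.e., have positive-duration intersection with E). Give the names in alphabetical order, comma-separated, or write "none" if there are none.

Target E = [334, 450].
D [379, 435] → during → yes.
F [385, 492] → overlapped-by → yes.
G [160, 274] → before → no.
P [335, 369] → during → yes.
S [435, 445] → during → yes.
V [402, 460] → overlapped-by → yes.
W [129, 186] → before → no.
Z [106, 211] → before → no.
Result: D, F, P, S, V.

D, F, P, S, V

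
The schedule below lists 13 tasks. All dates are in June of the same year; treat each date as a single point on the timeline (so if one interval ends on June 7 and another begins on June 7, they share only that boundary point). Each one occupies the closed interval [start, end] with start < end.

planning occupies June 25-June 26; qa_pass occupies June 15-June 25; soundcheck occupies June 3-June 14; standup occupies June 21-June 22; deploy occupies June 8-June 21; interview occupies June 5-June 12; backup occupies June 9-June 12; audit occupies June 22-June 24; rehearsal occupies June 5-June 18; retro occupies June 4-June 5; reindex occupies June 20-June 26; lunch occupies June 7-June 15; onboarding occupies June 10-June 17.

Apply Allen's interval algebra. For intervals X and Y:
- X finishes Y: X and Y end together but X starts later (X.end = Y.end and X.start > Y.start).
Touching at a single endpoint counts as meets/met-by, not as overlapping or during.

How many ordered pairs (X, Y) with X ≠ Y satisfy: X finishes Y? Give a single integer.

2

Checking all 156 ordered pairs for relation 'finishes'; matching pairs in alphabetical order:
(backup, interview): backup finishes interview ✓
(planning, reindex): planning finishes reindex ✓
Count: 2.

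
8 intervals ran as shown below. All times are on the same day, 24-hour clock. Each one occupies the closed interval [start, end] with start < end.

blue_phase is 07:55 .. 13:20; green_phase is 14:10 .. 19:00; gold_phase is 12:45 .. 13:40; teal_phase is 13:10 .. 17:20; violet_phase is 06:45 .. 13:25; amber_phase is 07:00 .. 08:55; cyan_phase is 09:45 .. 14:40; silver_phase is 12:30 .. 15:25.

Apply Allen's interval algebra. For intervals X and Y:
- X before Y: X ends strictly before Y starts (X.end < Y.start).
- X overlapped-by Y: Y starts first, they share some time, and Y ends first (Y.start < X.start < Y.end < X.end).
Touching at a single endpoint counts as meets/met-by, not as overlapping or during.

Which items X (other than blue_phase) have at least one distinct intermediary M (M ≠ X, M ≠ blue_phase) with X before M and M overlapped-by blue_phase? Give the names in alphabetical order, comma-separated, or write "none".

Target blue_phase = [07:55, 13:20].
Intermediaries M with M overlapped-by blue_phase: cyan_phase, gold_phase, silver_phase, teal_phase.
Via cyan_phase — items with X before cyan_phase: amber_phase.
Via gold_phase — items with X before gold_phase: amber_phase.
Via silver_phase — items with X before silver_phase: amber_phase.
Via teal_phase — items with X before teal_phase: amber_phase.
Union: amber_phase.

amber_phase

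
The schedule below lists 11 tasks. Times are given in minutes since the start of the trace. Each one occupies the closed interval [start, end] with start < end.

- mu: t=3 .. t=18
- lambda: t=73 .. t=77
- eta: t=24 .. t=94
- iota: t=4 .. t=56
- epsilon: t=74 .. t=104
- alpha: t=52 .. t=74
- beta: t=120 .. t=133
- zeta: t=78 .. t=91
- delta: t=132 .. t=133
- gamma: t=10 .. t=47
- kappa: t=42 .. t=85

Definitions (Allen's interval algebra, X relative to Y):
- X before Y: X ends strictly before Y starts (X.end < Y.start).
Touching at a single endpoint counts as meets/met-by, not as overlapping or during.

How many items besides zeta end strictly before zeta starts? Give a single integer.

5

Target zeta = [t=78, t=91].
alpha [t=52, t=74] → before → counts.
beta [t=120, t=133] → after → no.
delta [t=132, t=133] → after → no.
epsilon [t=74, t=104] → contains → no.
eta [t=24, t=94] → contains → no.
gamma [t=10, t=47] → before → counts.
iota [t=4, t=56] → before → counts.
kappa [t=42, t=85] → overlaps → no.
lambda [t=73, t=77] → before → counts.
mu [t=3, t=18] → before → counts.
Total: 5.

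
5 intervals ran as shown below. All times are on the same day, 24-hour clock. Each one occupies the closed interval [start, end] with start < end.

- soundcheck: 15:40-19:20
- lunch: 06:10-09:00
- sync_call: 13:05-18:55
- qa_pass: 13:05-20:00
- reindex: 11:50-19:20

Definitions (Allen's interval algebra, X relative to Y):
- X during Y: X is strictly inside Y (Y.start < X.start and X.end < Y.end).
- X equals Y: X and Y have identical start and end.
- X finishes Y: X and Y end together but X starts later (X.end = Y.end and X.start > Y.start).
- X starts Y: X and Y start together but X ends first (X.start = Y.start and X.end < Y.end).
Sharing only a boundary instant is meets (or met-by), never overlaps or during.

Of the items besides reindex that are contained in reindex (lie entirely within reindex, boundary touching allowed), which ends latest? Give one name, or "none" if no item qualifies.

soundcheck

Target reindex = [11:50, 19:20].
lunch [06:10, 09:00] → before → excluded.
qa_pass [13:05, 20:00] → overlapped-by → excluded.
soundcheck [15:40, 19:20] → finishes → candidate.
sync_call [13:05, 18:55] → during → candidate.
Among candidates, latest end is 19:20 → soundcheck.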